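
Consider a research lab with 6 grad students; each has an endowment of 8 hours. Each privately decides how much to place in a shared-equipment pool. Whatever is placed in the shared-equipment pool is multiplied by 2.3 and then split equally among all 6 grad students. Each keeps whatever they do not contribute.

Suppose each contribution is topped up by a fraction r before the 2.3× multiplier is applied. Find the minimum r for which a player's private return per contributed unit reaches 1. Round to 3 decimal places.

1.609

With matching at rate r, one contributed unit becomes (1 + r) in the shared-equipment pool and returns 2.3 × (1 + r) / 6 to the contributor.
Setting this equal to 1: 1 + r = 6/2.3 = 2.6087.
So the minimum matching rate is r = 2.6087 − 1 = 1.609.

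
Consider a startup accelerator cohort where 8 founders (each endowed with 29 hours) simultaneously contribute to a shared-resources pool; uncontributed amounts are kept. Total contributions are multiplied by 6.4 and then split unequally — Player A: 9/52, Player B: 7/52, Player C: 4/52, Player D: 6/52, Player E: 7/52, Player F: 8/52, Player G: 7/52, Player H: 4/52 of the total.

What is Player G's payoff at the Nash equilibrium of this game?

53.98 hours

For player j, contributing a unit is worthwhile iff 6.4 × (j's share) ≥ 1, i.e. iff j's share is at least 0.1563.
The only share above 0.1563 is Player A's 9/52, contributing 29; the remaining 7 contribute 0. Total contributed: 29.
Player G keeps 29 and receives 6.4 × 29 × 7/52 = 24.98 from the shared-resources pool, for a payoff of 53.98.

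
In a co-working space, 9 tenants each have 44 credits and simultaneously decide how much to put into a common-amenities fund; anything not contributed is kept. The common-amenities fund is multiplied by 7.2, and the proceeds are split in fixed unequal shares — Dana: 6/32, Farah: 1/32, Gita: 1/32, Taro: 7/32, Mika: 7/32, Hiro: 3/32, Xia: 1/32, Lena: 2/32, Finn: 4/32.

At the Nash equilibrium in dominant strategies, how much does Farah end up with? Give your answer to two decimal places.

A player with share s gets back 7.2·s per unit contributed, so full contribution is dominant for anyone with s > 1/7.2 = 0.1389 and zero contribution is dominant for anyone below.
Dana, Taro and Mika clear that bar, contributing 44 each; the remaining 6 contribute 0. Total contributed: 132.
Farah keeps 44 and receives 7.2 × 132 × 1/32 = 29.70 from the common-amenities fund, for a payoff of 73.70.

73.70 credits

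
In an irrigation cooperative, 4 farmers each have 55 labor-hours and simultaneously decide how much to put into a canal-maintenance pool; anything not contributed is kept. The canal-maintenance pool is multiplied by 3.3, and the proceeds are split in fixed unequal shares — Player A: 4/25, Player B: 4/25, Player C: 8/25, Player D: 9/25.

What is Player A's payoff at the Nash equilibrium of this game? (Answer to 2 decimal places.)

Each unit j contributes comes back to j as 3.3 × (j's share), so j prefers to contribute only if that share exceeds 1/3.3 = 0.3030; otherwise keeping the unit dominates.
The shares above 0.3030 belong to Player C and Player D, contributing 55 each; the remaining 2 contribute 0. Total contributed: 110.
Player A keeps 55 and receives 3.3 × 110 × 4/25 = 58.08 from the canal-maintenance pool, for a payoff of 113.08.

113.08 labor-hours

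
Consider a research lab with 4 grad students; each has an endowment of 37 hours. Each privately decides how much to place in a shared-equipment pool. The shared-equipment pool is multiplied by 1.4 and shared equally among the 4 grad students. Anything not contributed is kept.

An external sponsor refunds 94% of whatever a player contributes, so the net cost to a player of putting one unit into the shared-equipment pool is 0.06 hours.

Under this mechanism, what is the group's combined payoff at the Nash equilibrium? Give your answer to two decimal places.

346.32 hours

The effective private return per unit is now (1.4/4) / 0.06 = 5.8333 > 1, so every player's dominant strategy flips to full contribution.
At the Nash equilibrium everyone contributes 37. Group total payoff = 4 × (37 × 0.94 + 1.4 × 37) = 346.32.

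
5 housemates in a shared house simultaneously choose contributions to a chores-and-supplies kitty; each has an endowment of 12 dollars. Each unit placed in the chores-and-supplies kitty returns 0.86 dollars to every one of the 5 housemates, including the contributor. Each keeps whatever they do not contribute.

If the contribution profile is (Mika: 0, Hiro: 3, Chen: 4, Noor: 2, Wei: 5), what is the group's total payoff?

106.20 dollars

Total contributed: 0 + 3 + 4 + 2 + 5 = 14; total kept: 5 × 12 − 14 = 46.
The chores-and-supplies kitty pays out 0.86 × 5 × 14 = 60.20 in aggregate.
Group total = 46 + 60.20 = 106.20.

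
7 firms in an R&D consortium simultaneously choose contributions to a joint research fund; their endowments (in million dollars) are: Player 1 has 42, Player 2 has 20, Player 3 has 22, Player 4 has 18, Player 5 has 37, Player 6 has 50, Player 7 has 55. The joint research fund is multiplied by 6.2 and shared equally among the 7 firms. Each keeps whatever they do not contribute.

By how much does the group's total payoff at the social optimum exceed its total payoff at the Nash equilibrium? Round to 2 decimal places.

The private return per contributed unit is 6.2/7 = 0.8857 < 1 for every player regardless of endowment, so the Nash equilibrium is zero contribution and the group total is Σ E_j = 42 + 20 + 22 + 18 + 37 + 50 + 55 = 244.
Each contributed unit returns 6.200 to the group, so the social optimum is full contribution by everyone: group total = 6.200 × 244 = 1512.80.
Efficiency loss = (6.200 − 1) × 244 = 1268.80.

1268.80 million dollars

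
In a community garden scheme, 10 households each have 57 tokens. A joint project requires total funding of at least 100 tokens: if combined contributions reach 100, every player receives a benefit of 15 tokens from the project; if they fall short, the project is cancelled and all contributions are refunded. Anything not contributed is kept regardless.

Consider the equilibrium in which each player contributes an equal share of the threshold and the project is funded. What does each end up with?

Equal share of the threshold: 100/10 = 10.
At this profile no one gains by cutting their contribution: any cut drops the total below 100, the project is cancelled, contributions are refunded, and the deviator ends with 57, which is less than 57 − 10 + 15 = 62. Contributing more than 10 just wastes the excess. So contributing exactly 10 is a best response.
Each player's payoff: 57 − 10 + 15 = 62.

62 tokens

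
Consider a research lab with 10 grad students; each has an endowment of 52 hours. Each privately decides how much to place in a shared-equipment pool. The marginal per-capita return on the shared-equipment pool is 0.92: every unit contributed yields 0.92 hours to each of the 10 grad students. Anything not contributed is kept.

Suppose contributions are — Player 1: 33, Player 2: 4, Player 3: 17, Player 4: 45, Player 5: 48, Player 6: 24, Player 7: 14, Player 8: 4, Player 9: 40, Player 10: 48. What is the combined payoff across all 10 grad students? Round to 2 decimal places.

2791.40 hours

Total contributed: 33 + 4 + 17 + 45 + 48 + 24 + 14 + 4 + 40 + 48 = 277; total kept: 10 × 52 − 277 = 243.
The shared-equipment pool pays out 0.92 × 10 × 277 = 2548.40 in aggregate.
Group total = 243 + 2548.40 = 2791.40.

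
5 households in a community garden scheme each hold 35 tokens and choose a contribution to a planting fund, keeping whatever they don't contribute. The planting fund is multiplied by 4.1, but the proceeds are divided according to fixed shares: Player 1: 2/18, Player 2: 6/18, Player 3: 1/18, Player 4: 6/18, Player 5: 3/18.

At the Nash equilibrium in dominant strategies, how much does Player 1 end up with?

66.89 tokens

A player with share s gets back 4.1·s per unit contributed, so full contribution is dominant for anyone with s > 1/4.1 = 0.2439 and zero contribution is dominant for anyone below.
The shares above 0.2439 belong to Player 2 and Player 4, contributing 35 each; the remaining 3 contribute 0. Total contributed: 70.
Player 1 keeps 35 and receives 4.1 × 70 × 2/18 = 31.89 from the planting fund, for a payoff of 66.89.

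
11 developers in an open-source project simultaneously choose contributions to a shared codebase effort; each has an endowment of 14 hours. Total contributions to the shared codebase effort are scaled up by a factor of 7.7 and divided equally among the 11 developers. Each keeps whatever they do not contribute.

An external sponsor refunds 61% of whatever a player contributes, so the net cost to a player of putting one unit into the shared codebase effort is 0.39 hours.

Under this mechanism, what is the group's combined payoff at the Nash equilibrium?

1279.74 hours

Under the mechanism each unit contributed yields (7.7/11) / 0.39 = 1.7949 back to its contributor per unit of net cost, which exceeds 1, making full contribution the dominant choice for everyone.
So the Nash equilibrium is full contribution by all 11; the group earns 11 × (14 × 0.61 + 7.7 × 14) = 1279.74.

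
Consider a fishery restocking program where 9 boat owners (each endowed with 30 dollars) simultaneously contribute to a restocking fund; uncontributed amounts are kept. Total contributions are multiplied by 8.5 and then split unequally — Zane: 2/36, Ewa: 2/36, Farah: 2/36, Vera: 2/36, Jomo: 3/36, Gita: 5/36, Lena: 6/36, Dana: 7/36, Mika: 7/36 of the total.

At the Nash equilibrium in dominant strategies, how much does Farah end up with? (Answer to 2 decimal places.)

For player j, contributing a unit is worthwhile iff 8.5 × (j's share) ≥ 1, i.e. iff j's share is at least 0.1176.
Gita, Lena, Dana and Mika clear that bar, contributing 30 each; the remaining 5 contribute 0. Total contributed: 120.
Farah keeps 30 and receives 8.5 × 120 × 2/36 = 56.67 from the restocking fund, for a payoff of 86.67.

86.67 dollars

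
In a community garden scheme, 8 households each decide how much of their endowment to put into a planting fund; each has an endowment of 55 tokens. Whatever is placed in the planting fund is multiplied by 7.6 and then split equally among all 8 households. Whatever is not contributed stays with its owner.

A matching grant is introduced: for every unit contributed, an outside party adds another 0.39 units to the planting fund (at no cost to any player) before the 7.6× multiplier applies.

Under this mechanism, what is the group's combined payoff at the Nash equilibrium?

4648.16 tokens

The effective private return per unit is now 7.6 × 1.39 / 8 = 1.3205 > 1, so every player's dominant strategy flips to full contribution.
At the Nash equilibrium everyone contributes 55. Group total payoff = 7.6 × 1.39 × 440 = 4648.16.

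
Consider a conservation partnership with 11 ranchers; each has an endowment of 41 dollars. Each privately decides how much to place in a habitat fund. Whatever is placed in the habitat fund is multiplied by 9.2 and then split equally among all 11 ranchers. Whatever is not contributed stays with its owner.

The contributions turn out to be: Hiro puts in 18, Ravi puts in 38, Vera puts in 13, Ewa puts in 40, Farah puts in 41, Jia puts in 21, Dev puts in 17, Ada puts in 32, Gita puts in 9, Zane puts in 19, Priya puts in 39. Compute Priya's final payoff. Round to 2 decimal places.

242.04 dollars

Total contributed: 18 + 38 + 13 + 40 + 41 + 21 + 17 + 32 + 9 + 19 + 39 = 287.
Each receives 9.2 × 287 / 11 = 240.04 from the habitat fund.
Priya keeps 41 − 39 = 2, so Priya's payoff is 2 + 240.04 = 242.04.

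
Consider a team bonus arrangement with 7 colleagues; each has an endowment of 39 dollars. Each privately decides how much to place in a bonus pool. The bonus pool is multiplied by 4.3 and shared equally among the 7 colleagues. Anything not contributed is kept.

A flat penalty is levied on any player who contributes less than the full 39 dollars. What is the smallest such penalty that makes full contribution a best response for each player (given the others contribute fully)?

15.04 dollars

Given the others contribute fully, the best deviation is to contribute 0 (any partial contribution still incurs the fine and gives up units whose private return 0.6143 is below 1).
Deviating from 39 to 0 saves 39 dollars but forfeits the deviator's share of the drop in the bonus pool: 4.3/7 × 39 = 23.96.
So the deviation gain is 39 − 23.96 = 15.04, and the fine must be at least 15.04 dollars to wipe it out.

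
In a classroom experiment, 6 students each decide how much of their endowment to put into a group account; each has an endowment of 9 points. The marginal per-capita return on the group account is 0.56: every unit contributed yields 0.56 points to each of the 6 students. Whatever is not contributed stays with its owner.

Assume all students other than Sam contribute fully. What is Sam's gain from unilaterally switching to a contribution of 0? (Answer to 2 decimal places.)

Switching from a contribution of 9 to 0 lets Sam keep an extra 9 points, but lowers the group account by 9, which costs Sam their own share of that drop: 0.56 × 9 = 5.04.
Net gain = 9 − 5.04 = 3.96. The private return per contributed unit (0.56) is below 1, so free-riding is indeed the best response regardless of what the others do.

3.96 points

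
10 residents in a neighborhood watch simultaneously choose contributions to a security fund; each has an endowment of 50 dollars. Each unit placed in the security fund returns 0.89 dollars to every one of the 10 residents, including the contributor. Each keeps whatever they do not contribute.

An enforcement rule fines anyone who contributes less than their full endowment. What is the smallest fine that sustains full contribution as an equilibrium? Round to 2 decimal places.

5.50 dollars

Given the others contribute fully, the best deviation is to contribute 0 (any partial contribution still incurs the fine and gives up units whose private return 0.89 is below 1).
Deviating from 50 to 0 saves 50 dollars but forfeits the deviator's share of the drop in the security fund: 0.89 × 50 = 44.50.
So the deviation gain is 50 − 44.50 = 5.50, and the fine must be at least 5.50 dollars to wipe it out.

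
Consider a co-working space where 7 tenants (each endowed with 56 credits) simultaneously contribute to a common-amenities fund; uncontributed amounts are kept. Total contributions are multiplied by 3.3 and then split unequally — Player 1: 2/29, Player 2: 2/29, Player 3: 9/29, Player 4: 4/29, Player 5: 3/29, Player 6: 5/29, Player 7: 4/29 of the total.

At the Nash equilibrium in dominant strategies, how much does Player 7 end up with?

A player with share s gets back 3.3·s per unit contributed, so full contribution is dominant for anyone with s > 1/3.3 = 0.3030 and zero contribution is dominant for anyone below.
Player 3 alone (share 9/29) is above the threshold, contributing 56; the remaining 6 contribute 0. Total contributed: 56.
Player 7 keeps 56 and receives 3.3 × 56 × 4/29 = 25.49 from the common-amenities fund, for a payoff of 81.49.

81.49 credits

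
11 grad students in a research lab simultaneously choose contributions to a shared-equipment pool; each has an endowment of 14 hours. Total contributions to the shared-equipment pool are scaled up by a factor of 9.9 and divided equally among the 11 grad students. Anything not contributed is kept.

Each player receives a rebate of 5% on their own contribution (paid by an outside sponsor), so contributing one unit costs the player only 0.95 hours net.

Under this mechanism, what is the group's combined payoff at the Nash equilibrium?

The effective private return is (9.9/11) / 0.95 = 0.9474, which is still under 1, so the mechanism doesn't change anyone's dominant strategy: zero contribution.
Everyone keeps their endowment and the group total is 11 × 14 = 154.

154.00 hours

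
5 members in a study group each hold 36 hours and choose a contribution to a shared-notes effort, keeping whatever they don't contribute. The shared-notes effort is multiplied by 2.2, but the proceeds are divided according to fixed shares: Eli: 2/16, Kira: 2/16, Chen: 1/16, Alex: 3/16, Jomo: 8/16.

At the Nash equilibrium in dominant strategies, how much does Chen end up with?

A player with share s gets back 2.2·s per unit contributed, so full contribution is dominant for anyone with s > 1/2.2 = 0.4545 and zero contribution is dominant for anyone below.
The only share above 0.4545 is Jomo's 8/16, contributing 36; the remaining 4 contribute 0. Total contributed: 36.
Chen keeps 36 and receives 2.2 × 36 × 1/16 = 4.95 from the shared-notes effort, for a payoff of 40.95.

40.95 hours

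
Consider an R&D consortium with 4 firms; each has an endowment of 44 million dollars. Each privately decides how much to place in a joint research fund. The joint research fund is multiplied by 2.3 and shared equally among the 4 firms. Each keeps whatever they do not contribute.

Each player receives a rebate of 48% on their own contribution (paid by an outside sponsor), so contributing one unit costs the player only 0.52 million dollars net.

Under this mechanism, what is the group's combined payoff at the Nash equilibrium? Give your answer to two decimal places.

The effective private return per unit is now (2.3/4) / 0.52 = 1.1058 > 1, so every player's dominant strategy flips to full contribution.
At the Nash equilibrium everyone contributes 44. Group total payoff = 4 × (44 × 0.48 + 2.3 × 44) = 489.28.

489.28 million dollars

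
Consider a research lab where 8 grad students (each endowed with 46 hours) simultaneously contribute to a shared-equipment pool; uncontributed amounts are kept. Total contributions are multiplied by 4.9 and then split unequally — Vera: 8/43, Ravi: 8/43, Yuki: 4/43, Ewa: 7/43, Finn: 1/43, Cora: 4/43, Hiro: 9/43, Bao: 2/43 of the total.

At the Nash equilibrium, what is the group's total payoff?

For player j, contributing a unit is worthwhile iff 4.9 × (j's share) ≥ 1, i.e. iff j's share is at least 0.2041.
Hiro alone (share 9/43) is above the threshold, contributing 46; the remaining 7 contribute 0. Total contributed: 46.
The shared-equipment pool pays out 4.9 × 46 = 225.40 in total (split across the unequal shares, but the aggregate is all that matters for the group sum).
The 7 free-riders keep 46 each, adding 322. Group total = 322 + 225.40 = 547.40.

547.40 hours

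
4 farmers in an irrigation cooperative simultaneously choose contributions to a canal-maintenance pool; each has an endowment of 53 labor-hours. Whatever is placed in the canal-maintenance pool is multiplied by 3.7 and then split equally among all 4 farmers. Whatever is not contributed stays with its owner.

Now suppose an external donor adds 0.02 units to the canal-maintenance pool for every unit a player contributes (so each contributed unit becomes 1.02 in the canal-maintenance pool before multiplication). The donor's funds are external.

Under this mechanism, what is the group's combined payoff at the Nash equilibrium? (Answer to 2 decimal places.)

212.00 labor-hours

Even with the mechanism, each unit contributed returns only 3.7 × 1.02 / 4 = 0.9435 per unit of net cost, so contributing nothing is still dominant.
Everyone keeps their endowment and the group total is 4 × 53 = 212.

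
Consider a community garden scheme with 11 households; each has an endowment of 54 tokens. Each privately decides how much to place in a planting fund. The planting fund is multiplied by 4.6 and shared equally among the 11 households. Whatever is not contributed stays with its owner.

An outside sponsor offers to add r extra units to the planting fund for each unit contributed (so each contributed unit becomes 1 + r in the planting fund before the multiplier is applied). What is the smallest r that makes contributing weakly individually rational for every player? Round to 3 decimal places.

With matching at rate r, one contributed unit becomes (1 + r) in the planting fund and returns 4.6 × (1 + r) / 11 to the contributor.
Setting this equal to 1: 1 + r = 11/4.6 = 2.3913.
So the minimum matching rate is r = 2.3913 − 1 = 1.391.

1.391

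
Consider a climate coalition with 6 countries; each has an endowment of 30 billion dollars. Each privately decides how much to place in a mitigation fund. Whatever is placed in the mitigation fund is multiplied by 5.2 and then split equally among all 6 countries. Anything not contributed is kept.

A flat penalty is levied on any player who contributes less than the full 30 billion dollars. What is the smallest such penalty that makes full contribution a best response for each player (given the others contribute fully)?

4.00 billion dollars

Given the others contribute fully, the best deviation is to contribute 0 (any partial contribution still incurs the fine and gives up units whose private return 0.8667 is below 1).
Deviating from 30 to 0 saves 30 billion dollars but forfeits the deviator's share of the drop in the mitigation fund: 5.2/6 × 30 = 26.00.
So the deviation gain is 30 − 26.00 = 4.00, and the fine must be at least 4.00 billion dollars to wipe it out.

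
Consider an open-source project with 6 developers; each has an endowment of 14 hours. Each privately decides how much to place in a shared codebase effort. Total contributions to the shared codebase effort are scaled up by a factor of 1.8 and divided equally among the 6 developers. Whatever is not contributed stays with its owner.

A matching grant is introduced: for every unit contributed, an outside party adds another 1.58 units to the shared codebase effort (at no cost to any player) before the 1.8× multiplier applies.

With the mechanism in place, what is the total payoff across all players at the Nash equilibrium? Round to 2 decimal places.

Even with the mechanism, each unit contributed returns only 1.8 × 2.58 / 6 = 0.7740 per unit of net cost, so contributing nothing is still dominant.
Everyone keeps their endowment and the group total is 6 × 14 = 84.

84.00 hours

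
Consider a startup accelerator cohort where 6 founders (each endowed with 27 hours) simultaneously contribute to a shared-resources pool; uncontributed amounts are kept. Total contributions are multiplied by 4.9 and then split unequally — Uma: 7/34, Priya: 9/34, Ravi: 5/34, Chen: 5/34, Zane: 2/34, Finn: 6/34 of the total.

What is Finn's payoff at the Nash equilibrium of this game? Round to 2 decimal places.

73.69 hours

Player j's private return per contributed unit is 4.9 × (j's share). Contributing is weakly dominant for j when that share is at least 1/4.9 = 0.2041, and contributing 0 is dominant otherwise.
The shares above 0.2041 belong to Uma and Priya, contributing 27 each; the remaining 4 contribute 0. Total contributed: 54.
Finn keeps 27 and receives 4.9 × 54 × 6/34 = 46.69 from the shared-resources pool, for a payoff of 73.69.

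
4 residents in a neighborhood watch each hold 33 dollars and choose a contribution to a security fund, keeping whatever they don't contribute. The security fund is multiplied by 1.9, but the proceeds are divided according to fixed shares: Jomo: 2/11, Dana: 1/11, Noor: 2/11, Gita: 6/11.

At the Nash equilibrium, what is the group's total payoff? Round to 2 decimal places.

A player with share s gets back 1.9·s per unit contributed, so full contribution is dominant for anyone with s > 1/1.9 = 0.5263 and zero contribution is dominant for anyone below.
The only share above 0.5263 is Gita's 6/11, contributing 33; the remaining 3 contribute 0. Total contributed: 33.
The security fund pays out 1.9 × 33 = 62.70 in total (split across the unequal shares, but the aggregate is all that matters for the group sum).
The 3 free-riders keep 33 each, adding 99. Group total = 99 + 62.70 = 161.70.

161.70 dollars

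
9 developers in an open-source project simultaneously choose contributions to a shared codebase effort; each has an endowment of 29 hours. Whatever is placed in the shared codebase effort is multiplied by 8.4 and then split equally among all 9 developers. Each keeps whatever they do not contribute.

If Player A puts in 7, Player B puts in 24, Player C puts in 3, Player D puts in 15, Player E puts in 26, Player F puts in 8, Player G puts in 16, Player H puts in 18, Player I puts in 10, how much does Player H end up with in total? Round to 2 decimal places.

129.53 hours

Total contributed: 7 + 24 + 3 + 15 + 26 + 8 + 16 + 18 + 10 = 127.
Each receives 8.4 × 127 / 9 = 118.53 from the shared codebase effort.
Player H keeps 29 − 18 = 11, so Player H's payoff is 11 + 118.53 = 129.53.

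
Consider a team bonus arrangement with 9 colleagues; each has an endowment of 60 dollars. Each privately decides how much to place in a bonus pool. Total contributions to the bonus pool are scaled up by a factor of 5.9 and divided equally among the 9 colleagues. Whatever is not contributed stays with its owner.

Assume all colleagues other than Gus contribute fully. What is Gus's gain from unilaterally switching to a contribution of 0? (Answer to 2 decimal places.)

20.67 dollars

Switching from a contribution of 60 to 0 lets Gus keep an extra 60 dollars, but lowers the bonus pool by 60, which costs Gus their own share of that drop: 5.9/9 × 60 = 39.33.
Net gain = 60 − 39.33 = 20.67. The private return per contributed unit (0.6556) is below 1, so free-riding is indeed the best response regardless of what the others do.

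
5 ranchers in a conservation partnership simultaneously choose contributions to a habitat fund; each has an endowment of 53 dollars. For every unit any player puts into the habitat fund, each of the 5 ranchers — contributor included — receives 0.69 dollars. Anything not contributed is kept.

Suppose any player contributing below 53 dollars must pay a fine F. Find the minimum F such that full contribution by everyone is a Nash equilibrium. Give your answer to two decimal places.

16.43 dollars

Given the others contribute fully, the best deviation is to contribute 0 (any partial contribution still incurs the fine and gives up units whose private return 0.69 is below 1).
Deviating from 53 to 0 saves 53 dollars but forfeits the deviator's share of the drop in the habitat fund: 0.69 × 53 = 36.57.
So the deviation gain is 53 − 36.57 = 16.43, and the fine must be at least 16.43 dollars to wipe it out.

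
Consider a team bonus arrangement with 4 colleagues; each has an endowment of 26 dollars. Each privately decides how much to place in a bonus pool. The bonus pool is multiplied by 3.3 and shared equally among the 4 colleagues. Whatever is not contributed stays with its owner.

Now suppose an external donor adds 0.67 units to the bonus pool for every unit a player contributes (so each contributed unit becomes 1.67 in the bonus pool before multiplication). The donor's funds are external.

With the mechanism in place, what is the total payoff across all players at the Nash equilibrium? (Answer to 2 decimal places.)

573.14 dollars

The effective private return per unit is now 3.3 × 1.67 / 4 = 1.3778 > 1, so every player's dominant strategy flips to full contribution.
At the Nash equilibrium everyone contributes 26. Group total payoff = 3.3 × 1.67 × 104 = 573.14.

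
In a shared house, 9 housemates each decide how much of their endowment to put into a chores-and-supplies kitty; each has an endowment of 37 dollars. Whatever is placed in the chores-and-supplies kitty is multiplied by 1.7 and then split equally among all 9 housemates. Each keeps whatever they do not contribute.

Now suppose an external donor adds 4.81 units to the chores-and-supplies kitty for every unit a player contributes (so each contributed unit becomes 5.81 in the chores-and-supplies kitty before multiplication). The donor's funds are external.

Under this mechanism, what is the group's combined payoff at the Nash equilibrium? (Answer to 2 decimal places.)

Under the mechanism each unit contributed yields 1.7 × 5.81 / 9 = 1.0974 back to its contributor per unit of net cost, which exceeds 1, making full contribution the dominant choice for everyone.
So the Nash equilibrium is full contribution by all 9; the group earns 1.7 × 5.81 × 333 = 3289.04.

3289.04 dollars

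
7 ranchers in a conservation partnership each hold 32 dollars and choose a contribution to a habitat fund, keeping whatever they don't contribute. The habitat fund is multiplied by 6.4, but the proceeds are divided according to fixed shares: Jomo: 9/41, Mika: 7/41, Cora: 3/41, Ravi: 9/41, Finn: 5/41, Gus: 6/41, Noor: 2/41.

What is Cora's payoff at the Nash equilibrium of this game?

76.96 dollars

A player with share s gets back 6.4·s per unit contributed, so full contribution is dominant for anyone with s > 1/6.4 = 0.1563 and zero contribution is dominant for anyone below.
Jomo, Mika and Ravi are above the threshold, contributing 32 each; the remaining 4 contribute 0. Total contributed: 96.
Cora keeps 32 and receives 6.4 × 96 × 3/41 = 44.96 from the habitat fund, for a payoff of 76.96.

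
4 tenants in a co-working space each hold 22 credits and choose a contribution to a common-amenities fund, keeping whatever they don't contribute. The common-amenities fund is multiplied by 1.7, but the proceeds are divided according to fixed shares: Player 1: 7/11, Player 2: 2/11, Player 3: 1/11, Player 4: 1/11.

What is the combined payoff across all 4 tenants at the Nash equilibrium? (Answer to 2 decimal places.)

103.40 credits

Player j's private return per contributed unit is 1.7 × (j's share). Contributing is weakly dominant for j when that share is at least 1/1.7 = 0.5882, and contributing 0 is dominant otherwise.
Only Player 1 (7/11) clears that bar, contributing 22; the remaining 3 contribute 0. Total contributed: 22.
The common-amenities fund pays out 1.7 × 22 = 37.40 in total (split across the unequal shares, but the aggregate is all that matters for the group sum).
The 3 free-riders keep 22 each, adding 66. Group total = 66 + 37.40 = 103.40.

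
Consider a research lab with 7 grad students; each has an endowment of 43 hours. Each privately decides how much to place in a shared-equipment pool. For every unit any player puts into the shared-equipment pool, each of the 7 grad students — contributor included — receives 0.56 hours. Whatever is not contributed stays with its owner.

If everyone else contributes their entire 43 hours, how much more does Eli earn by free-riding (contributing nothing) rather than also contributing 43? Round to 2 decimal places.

18.92 hours

Switching from a contribution of 43 to 0 lets Eli keep an extra 43 hours, but lowers the shared-equipment pool by 43, which costs Eli their own share of that drop: 0.56 × 43 = 24.08.
Net gain = 43 − 24.08 = 18.92. The private return per contributed unit (0.56) is below 1, so free-riding is indeed the best response regardless of what the others do.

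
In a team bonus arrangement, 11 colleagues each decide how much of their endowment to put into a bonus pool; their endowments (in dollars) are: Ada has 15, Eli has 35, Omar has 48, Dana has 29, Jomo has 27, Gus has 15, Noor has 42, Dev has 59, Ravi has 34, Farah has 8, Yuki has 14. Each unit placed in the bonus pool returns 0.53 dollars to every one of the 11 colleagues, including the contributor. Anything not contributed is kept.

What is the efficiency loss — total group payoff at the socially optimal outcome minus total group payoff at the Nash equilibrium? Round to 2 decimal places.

The private return per contributed unit is 0.53 < 1 for everyone, so the Nash equilibrium is zero contribution and the group total is Σ E_j = 15 + 35 + 48 + 29 + 27 + 15 + 42 + 59 + 34 + 8 + 14 = 326.
Each contributed unit returns 5.830 to the group, so the social optimum is full contribution by everyone: group total = 5.830 × 326 = 1900.58.
Efficiency loss = (5.830 − 1) × 326 = 1574.58.

1574.58 dollars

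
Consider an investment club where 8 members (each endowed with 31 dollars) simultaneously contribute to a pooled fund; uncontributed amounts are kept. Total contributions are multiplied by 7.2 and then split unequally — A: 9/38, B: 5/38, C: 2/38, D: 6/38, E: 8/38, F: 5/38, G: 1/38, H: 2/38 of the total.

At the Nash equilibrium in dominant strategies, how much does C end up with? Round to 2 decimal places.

Each unit j contributes comes back to j as 7.2 × (j's share), so j prefers to contribute only if that share exceeds 1/7.2 = 0.1389; otherwise keeping the unit dominates.
A, D and E clear that bar, contributing 31 each; the remaining 5 contribute 0. Total contributed: 93.
C keeps 31 and receives 7.2 × 93 × 2/38 = 35.24 from the pooled fund, for a payoff of 66.24.

66.24 dollars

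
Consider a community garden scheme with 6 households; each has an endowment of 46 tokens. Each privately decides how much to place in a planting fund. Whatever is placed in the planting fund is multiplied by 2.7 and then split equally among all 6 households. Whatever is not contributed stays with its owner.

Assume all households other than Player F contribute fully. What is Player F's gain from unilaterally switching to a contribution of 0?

Switching from a contribution of 46 to 0 lets Player F keep an extra 46 tokens, but lowers the planting fund by 46, which costs Player F their own share of that drop: 2.7/6 × 46 = 20.70.
Net gain = 46 − 20.70 = 25.30. The private return per contributed unit (0.4500) is below 1, so free-riding is indeed the best response regardless of what the others do.

25.30 tokens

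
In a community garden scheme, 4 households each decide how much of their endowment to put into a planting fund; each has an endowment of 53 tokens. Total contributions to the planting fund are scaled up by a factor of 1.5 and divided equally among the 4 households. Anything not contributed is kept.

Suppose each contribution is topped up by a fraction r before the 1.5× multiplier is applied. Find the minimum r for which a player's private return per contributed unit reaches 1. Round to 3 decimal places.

With matching at rate r, one contributed unit becomes (1 + r) in the planting fund and returns 1.5 × (1 + r) / 4 to the contributor.
Setting this equal to 1: 1 + r = 4/1.5 = 2.6667.
So the minimum matching rate is r = 2.6667 − 1 = 1.667.

1.667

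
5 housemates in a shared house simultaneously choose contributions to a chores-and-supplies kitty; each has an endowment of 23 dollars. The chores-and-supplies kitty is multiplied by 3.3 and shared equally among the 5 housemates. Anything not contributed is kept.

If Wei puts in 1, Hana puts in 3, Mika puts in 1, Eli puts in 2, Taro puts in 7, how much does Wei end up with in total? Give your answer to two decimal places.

Total contributed: 1 + 3 + 1 + 2 + 7 = 14.
Each receives 3.3 × 14 / 5 = 9.24 from the chores-and-supplies kitty.
Wei keeps 23 − 1 = 22, so Wei's payoff is 22 + 9.24 = 31.24.

31.24 dollars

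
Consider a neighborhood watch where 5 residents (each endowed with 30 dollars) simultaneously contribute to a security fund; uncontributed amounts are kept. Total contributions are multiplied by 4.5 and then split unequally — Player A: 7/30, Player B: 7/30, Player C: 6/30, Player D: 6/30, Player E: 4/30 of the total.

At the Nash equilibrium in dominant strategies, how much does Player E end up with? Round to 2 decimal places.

66.00 dollars

Player j's private return per contributed unit is 4.5 × (j's share). Contributing is weakly dominant for j when that share is at least 1/4.5 = 0.2222, and contributing 0 is dominant otherwise.
The shares above 0.2222 belong to Player A and Player B, contributing 30 each; the remaining 3 contribute 0. Total contributed: 60.
Player E keeps 30 and receives 4.5 × 60 × 4/30 = 36.00 from the security fund, for a payoff of 66.00.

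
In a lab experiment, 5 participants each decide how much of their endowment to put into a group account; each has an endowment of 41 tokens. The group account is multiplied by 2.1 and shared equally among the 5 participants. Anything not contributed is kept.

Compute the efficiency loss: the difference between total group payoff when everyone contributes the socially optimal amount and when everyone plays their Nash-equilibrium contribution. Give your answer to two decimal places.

225.50 tokens

Each contributed unit returns 2.1/5 = 0.4200 to its contributor — below 1 — so contributing 0 is dominant for every player. At the Nash equilibrium everyone keeps their 41, and the group total is 5 × 41 = 205.
Each contributed unit returns 2.100 to the group as a whole (0.4200 to each of 5 players), which exceeds 1, so the social optimum is full contribution: group total = 2.100 × 205 = 430.50.
Efficiency loss = 430.50 − 205 = 225.50.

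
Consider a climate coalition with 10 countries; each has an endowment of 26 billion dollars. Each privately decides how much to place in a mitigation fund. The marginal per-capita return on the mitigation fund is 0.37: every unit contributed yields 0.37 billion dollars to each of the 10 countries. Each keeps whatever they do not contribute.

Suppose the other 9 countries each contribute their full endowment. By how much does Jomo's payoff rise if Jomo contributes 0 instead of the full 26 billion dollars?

Switching from a contribution of 26 to 0 lets Jomo keep an extra 26 billion dollars, but lowers the mitigation fund by 26, which costs Jomo their own share of that drop: 0.37 × 26 = 9.62.
Net gain = 26 − 9.62 = 16.38. The private return per contributed unit (0.37) is below 1, so free-riding is indeed the best response regardless of what the others do.

16.38 billion dollars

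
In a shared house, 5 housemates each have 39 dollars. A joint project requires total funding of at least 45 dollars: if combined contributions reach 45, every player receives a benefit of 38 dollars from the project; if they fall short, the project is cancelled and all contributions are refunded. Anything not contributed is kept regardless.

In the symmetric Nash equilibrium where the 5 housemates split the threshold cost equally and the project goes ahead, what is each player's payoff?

68 dollars

Equal share of the threshold: 45/5 = 9.
At this profile no one gains by cutting their contribution: any cut drops the total below 45, the project is cancelled, contributions are refunded, and the deviator ends with 39, which is less than 39 − 9 + 38 = 68. Contributing more than 9 just wastes the excess. So contributing exactly 9 is a best response.
Each player's payoff: 39 − 9 + 38 = 68.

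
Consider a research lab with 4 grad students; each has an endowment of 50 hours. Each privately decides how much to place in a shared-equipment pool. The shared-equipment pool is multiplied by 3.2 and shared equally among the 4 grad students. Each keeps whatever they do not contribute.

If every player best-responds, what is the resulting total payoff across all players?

Each contributed unit returns 3.2/4 = 0.8000 to its contributor — below 1 — so contributing 0 is dominant for every player. At the Nash equilibrium everyone keeps their 50, and the group total is 4 × 50 = 200.

200.00 hours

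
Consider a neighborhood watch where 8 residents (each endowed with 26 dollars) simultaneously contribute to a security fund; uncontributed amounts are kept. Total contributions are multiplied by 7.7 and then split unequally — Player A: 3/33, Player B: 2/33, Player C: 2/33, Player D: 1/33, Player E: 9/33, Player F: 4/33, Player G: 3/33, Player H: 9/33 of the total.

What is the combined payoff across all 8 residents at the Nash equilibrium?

A player with share s gets back 7.7·s per unit contributed, so full contribution is dominant for anyone with s > 1/7.7 = 0.1299 and zero contribution is dominant for anyone below.
The shares above 0.1299 belong to Player E and Player H, contributing 26 each; the remaining 6 contribute 0. Total contributed: 52.
The security fund pays out 7.7 × 52 = 400.40 in total (split across the unequal shares, but the aggregate is all that matters for the group sum).
The 6 free-riders keep 26 each, adding 156. Group total = 156 + 400.40 = 556.40.

556.40 dollars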